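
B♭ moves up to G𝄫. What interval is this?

diminished sixth

The letter names run B→G, a span of 5 letter steps, so the interval is some kind of sixth.
Bb to Gbb is 7 semitones. A major sixth is 9, so 7 makes it diminished.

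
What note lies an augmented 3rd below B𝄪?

B down a major third is G, so the target letter is G.
From B##, an augmented third is 5 semitones down: G#.

G#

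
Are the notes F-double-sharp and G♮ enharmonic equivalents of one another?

F## = pitch class 7 and G = pitch class 7 — the same pitch class, so they are enharmonic equivalents.

Yes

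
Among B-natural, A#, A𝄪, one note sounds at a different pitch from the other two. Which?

A#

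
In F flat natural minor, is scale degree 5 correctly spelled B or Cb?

Cb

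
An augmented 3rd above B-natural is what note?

D##

B up a major third is D#, so the target letter is D.
From B, an augmented third is 5 semitones up: D##.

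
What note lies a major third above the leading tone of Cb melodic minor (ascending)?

D

The leading tone of Cb melodic minor (ascending) is Bb.
A major third (4 semitones) above Bb lands on the letter D, giving D.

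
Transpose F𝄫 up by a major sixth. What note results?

Dbb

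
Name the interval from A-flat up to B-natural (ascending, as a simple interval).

Counting letters A–B gives a second.
Ab→B = 3 semitones, 1 wider than the major second (2), so augmented.

augmented second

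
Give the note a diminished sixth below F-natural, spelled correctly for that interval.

F down a major sixth is Ab, so the target letter is A.
From F, a diminished sixth is 7 semitones down: A#.

A#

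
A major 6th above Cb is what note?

Ab

C up a major sixth is A, so the target letter is A.
From Cb, a major sixth is 9 semitones up: Ab.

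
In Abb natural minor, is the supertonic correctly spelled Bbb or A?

Bbb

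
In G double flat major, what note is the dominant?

The Gbb major scale runs Gbb Abb Bbb Cbb Dbb Ebb Fb.
Degree 5 is Dbb.

Dbb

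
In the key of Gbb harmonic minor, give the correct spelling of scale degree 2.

Degree 2 takes the letter 1 step above G, which is A.
In harmonic minor, degree 2 sits 2 semitones above the tonic. Gbb + 2 semitones is pitch class 7, spelled on A as Abb.

Abb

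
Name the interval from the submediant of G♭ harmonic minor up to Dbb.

The submediant of Gb harmonic minor is Ebb.
Ebb up to Dbb: letters E→D make it a seventh; 10 semitones makes it minor.

minor seventh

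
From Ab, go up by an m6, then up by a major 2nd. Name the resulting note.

Gb

A minor sixth up from Ab is Fb (letter F, 8 semitones up).
A major second up from Fb is Gb (letter G, 2 semitones up).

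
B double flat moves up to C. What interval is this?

augmented second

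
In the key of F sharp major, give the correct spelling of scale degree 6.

The F# major scale runs F# G# A# B C# D# E#.
Degree 6 is D#.

D#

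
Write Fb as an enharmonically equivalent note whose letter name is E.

E

Fb is pitch class 4. The letter E alone is pitch class 4.
Pitch class 4 on E needs no accidental: E.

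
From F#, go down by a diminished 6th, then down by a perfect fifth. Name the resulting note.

D##

A diminished sixth down from F# is A## (letter A, 7 semitones down).
A perfect fifth down from A## is D## (letter D, 7 semitones down).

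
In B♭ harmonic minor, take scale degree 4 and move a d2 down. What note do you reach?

Scale degree 4 of Bb harmonic minor is Eb.
A diminished second (0 semitones) below Eb lands on the letter D, giving D#.

D#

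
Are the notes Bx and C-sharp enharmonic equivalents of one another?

B## is pitch class 1; C# is pitch class 1.
All spellings map to pitch class 1, so they are enharmonically equivalent.

Yes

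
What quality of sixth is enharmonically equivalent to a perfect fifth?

diminished

A perfect fifth spans 7 semitones.
A sixth spanning 7 semitones is diminished (the major sixth is 9).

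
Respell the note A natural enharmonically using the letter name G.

G##

A is pitch class 9. The letter G alone is pitch class 7.
To reach pitch class 9 from G requires an offset of +2 semitones, i.e. double sharp: G##.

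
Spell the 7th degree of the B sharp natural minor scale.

The B# natural minor scale runs B# C## D# E# F## G# A#.
Degree 7 is A#.

A#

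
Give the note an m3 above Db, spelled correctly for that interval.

D up a major third is F#, so the target letter is F.
From Db, a minor third is 3 semitones up: Fb.

Fb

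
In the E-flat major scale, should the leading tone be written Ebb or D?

D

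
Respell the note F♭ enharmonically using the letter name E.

E

Plain E sits at the same pitch as Fb, so on the letter E the same pitch needs a natural: E.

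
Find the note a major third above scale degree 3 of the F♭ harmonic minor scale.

Cb

Scale degree 3 of Fb harmonic minor is Abb.
A major third (4 semitones) above Abb lands on the letter C, giving Cb.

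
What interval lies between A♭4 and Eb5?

perfect fifth

Counting letters A–B–C–D–E gives a fifth.
Ab→Eb = 7 semitones, exactly the perfect fifth.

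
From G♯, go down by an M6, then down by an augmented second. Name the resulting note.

Ab

A major sixth down from G# is B (letter B, 9 semitones down).
An augmented second down from B is Ab (letter A, 3 semitones down).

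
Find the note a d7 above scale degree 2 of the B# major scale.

B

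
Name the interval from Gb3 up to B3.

Counting letters G–A–B gives a third.
Gb→B = 5 semitones, 1 wider than the major third (4), so augmented.

augmented third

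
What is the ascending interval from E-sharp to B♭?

The letter names run E→B, a span of 4 letter steps, so the interval is some kind of fifth.
E# to Bb is 5 semitones. A perfect fifth is 7, so 5 makes it doubly diminished.

doubly diminished fifth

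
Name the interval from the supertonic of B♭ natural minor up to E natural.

The supertonic of Bb natural minor is C.
C up to E: letters C→E make it a third; 4 semitones makes it major.

major third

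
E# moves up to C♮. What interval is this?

diminished sixth

Counting letters E–F–G–A–B–C gives a sixth.
E#→C = 7 semitones, 2 narrower than the major sixth (9), so diminished.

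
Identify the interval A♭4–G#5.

augmented seventh

Counting letters A–B–C–D–E–F–G gives a seventh.
Ab→G# = 12 semitones, 1 wider than the major seventh (11), so augmented.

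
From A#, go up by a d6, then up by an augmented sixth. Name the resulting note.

D#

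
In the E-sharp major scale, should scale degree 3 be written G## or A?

Each scale degree takes a distinct letter name. Degree 3 of a scale on E must use the letter G.
G## and A are enharmonically the same pitch, but only G## uses the letter G, so it is the correct spelling here.

G##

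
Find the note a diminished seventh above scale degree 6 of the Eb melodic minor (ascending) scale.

Bbb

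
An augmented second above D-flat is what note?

E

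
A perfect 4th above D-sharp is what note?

A fourth above D lands on the letter G.
A perfect fourth spans 5 semitones, so D# moves to pitch class 8. On the letter G that is G#.

G#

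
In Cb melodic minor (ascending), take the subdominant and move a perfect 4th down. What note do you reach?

Cb

The subdominant of Cb melodic minor (ascending) is Fb.
A perfect fourth (5 semitones) below Fb lands on the letter C, giving Cb.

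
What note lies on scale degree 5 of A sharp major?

E#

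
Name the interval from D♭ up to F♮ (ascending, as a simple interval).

The letter names run D→F, a span of 2 letter steps, so the interval is some kind of third.
Db to F is 4 semitones. A major third is 4, so 4 makes it major.

major third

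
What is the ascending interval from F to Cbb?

The letter names run F→C, a span of 4 letter steps, so the interval is some kind of fifth.
F to Cbb is 5 semitones. A perfect fifth is 7, so 5 makes it doubly diminished.

doubly diminished fifth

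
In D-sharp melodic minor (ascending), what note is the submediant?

B#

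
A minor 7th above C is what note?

Bb

C up a major seventh is B, so the target letter is B.
From C, a minor seventh is 10 semitones up: Bb.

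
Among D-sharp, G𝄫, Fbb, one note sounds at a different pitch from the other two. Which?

In 12-tone equal temperament, enharmonic equivalents share a pitch class. D# is pitch class 3; Gbb is pitch class 5; Fbb is pitch class 3.
D# and Fbb share pitch class 3, while Gbb is pitch class 5.

Gbb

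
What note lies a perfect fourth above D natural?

G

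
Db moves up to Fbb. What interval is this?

Counting letters D–E–F gives a third.
Db→Fbb = 2 semitones, 2 narrower than the major third (4), so diminished.

diminished third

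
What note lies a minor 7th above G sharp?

G up a major seventh is F#, so the target letter is F.
From G#, a minor seventh is 10 semitones up: F#.

F#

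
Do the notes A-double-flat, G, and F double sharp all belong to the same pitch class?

Yes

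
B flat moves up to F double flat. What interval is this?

doubly diminished fifth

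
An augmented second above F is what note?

G#

F up a major second is G, so the target letter is G.
From F, an augmented second is 3 semitones up: G#.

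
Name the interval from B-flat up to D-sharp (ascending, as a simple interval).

augmented third

Counting letters B–C–D gives a third.
Bb→D# = 5 semitones, 1 wider than the major third (4), so augmented.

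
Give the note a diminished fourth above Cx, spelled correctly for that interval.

A fourth above C lands on the letter F.
A diminished fourth spans 4 semitones, so C## moves to pitch class 6. On the letter F that is F#.

F#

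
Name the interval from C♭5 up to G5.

augmented fifth

Counting letters C–D–E–F–G gives a fifth.
Cb→G = 8 semitones, 1 wider than the perfect fifth (7), so augmented.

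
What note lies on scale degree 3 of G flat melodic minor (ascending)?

Degree 3 takes the letter 2 steps above G, which is B.
In melodic minor (ascending), degree 3 sits 3 semitones above the tonic. Gb + 3 semitones is pitch class 9, spelled on B as Bbb.

Bbb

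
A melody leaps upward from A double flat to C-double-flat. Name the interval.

The letter names run A→C, a span of 2 letter steps, so the interval is some kind of third.
Abb to Cbb is 3 semitones. A major third is 4, so 3 makes it minor.

minor third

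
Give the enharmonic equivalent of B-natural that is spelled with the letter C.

B is pitch class 11. The letter C alone is pitch class 0.
To reach pitch class 11 from C requires an offset of -1 semitone, i.e. flat: Cb.

Cb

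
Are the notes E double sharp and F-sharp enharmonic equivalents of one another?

E## = pitch class 6 and F# = pitch class 6 — the same pitch class, so they are enharmonic equivalents.

Yes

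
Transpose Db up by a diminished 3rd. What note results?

Fbb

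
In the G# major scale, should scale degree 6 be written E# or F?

E#

Each scale degree takes a distinct letter name. Degree 6 of a scale on G must use the letter E.
E# and F are enharmonically the same pitch, but only E# uses the letter E, so it is the correct spelling here.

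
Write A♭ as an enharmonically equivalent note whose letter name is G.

Ab is pitch class 8. The letter G alone is pitch class 7.
To reach pitch class 8 from G requires an offset of +1 semitone, i.e. sharp: G#.

G#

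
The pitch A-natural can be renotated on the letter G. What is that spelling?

G##

Plain G sits 2 semitones below A, so on the letter G the same pitch needs a double sharp: G##.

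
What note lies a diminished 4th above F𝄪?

F up a perfect fourth is Bb, so the target letter is B.
From F##, a diminished fourth is 4 semitones up: B.

B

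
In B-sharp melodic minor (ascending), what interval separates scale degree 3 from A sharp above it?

perfect fifth

Scale degree 3 of B# melodic minor (ascending) is D#.
D# up to A#: letters D→A make it a fifth; 7 semitones makes it perfect.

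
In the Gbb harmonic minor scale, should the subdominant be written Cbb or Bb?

Cbb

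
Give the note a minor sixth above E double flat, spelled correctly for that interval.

Cbb

A sixth above E lands on the letter C.
A minor sixth spans 8 semitones, so Ebb moves to pitch class 10. On the letter C that is Cbb.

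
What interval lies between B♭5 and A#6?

augmented seventh

The letter names run B→A, a span of 6 letter steps, so the interval is some kind of seventh.
Bb to A# is 12 semitones. A major seventh is 11, so 12 makes it augmented.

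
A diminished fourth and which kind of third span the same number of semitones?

major

A diminished fourth spans 4 semitones.
A third spanning 4 semitones is major (the major third is 4).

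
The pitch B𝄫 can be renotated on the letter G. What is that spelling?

Bbb is pitch class 9. The letter G alone is pitch class 7.
To reach pitch class 9 from G requires an offset of +2 semitones, i.e. double sharp: G##.

G##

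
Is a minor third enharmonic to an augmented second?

Yes

A minor third spans 3 semitones; an augmented second spans 3.
They are enharmonically equivalent.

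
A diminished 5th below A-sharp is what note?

A down a perfect fifth is D, so the target letter is D.
From A#, a diminished fifth is 6 semitones down: D##.

D##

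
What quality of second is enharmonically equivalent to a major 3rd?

doubly augmented

A major third spans 4 semitones.
A second spanning 4 semitones is doubly augmented (the major second is 2).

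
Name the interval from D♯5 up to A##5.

augmented fifth

Counting letters D–E–F–G–A gives a fifth.
D#→A## = 8 semitones, 1 wider than the perfect fifth (7), so augmented.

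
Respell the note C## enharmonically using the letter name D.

D

Plain D sits at the same pitch as C##, so on the letter D the same pitch needs a natural: D.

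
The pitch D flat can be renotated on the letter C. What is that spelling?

C#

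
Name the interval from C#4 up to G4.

diminished fifth

Counting letters C–D–E–F–G gives a fifth.
C#→G = 6 semitones, 1 narrower than the perfect fifth (7), so diminished.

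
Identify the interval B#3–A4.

diminished seventh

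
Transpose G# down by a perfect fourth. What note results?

D#

A fourth below G lands on the letter D.
A perfect fourth spans 5 semitones, so G# moves to pitch class 3. On the letter D that is D#.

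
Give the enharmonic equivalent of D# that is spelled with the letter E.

Eb

Plain E sits 1 semitone above D#, so on the letter E the same pitch needs a flat: Eb.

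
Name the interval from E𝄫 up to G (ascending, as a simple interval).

augmented third

The letter names run E→G, a span of 2 letter steps, so the interval is some kind of third.
Ebb to G is 5 semitones. A major third is 4, so 5 makes it augmented.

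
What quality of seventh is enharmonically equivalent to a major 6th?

diminished

A major sixth spans 9 semitones.
A seventh spanning 9 semitones is diminished (the major seventh is 11).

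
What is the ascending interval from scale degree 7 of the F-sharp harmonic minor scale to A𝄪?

augmented fourth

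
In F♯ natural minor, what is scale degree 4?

B

Degree 4 takes the letter 3 steps above F, which is B.
In natural minor, degree 4 sits 5 semitones above the tonic. F# + 5 semitones is pitch class 11, spelled on B as B.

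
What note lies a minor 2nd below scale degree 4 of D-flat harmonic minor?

Scale degree 4 of Db harmonic minor is Gb.
A minor second (1 semitone) below Gb lands on the letter F, giving F.

F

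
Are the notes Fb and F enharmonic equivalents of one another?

Fb is pitch class 4; F is pitch class 5.
The pitch classes differ (4 vs. 5), so they are not enharmonic equivalents.

No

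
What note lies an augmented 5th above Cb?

C up a perfect fifth is G, so the target letter is G.
From Cb, an augmented fifth is 8 semitones up: G.

G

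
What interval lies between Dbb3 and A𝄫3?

Counting letters D–E–F–G–A gives a fifth.
Dbb→Abb = 7 semitones, exactly the perfect fifth.

perfect fifth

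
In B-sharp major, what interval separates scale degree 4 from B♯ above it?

Scale degree 4 of B# major is E#.
E# up to B#: letters E→B make it a fifth; 7 semitones makes it perfect.

perfect fifth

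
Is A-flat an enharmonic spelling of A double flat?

Ab is pitch class 8; Abb is pitch class 7.
The pitch classes differ (8 vs. 7), so they are not enharmonic equivalents.

No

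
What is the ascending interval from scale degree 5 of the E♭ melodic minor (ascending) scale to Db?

minor third

Scale degree 5 of Eb melodic minor (ascending) is Bb.
Bb up to Db: letters B→D make it a third; 3 semitones makes it minor.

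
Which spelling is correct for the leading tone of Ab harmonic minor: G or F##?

G

Each scale degree takes a distinct letter name. Degree 7 of a scale on A must use the letter G.
G and F## are enharmonically the same pitch, but only G uses the letter G, so it is the correct spelling here.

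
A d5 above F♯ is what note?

A fifth above F lands on the letter C.
A diminished fifth spans 6 semitones, so F# moves to pitch class 0. On the letter C that is C.

C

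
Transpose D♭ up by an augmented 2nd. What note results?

D up a major second is E, so the target letter is E.
From Db, an augmented second is 3 semitones up: E.

E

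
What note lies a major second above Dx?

D up a major second is E, so the target letter is E.
From D##, a major second is 2 semitones up: E##.

E##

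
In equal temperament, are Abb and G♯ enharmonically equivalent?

Two spellings are enharmonically equivalent only if they share a pitch class.
Here Abb → 7, G# → 8; 7 ≠ 8, so they are not.

No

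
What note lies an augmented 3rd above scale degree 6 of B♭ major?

Scale degree 6 of Bb major is G.
An augmented third (5 semitones) above G lands on the letter B, giving B#.

B#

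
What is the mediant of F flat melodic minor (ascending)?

Abb

The Fb melodic minor (ascending) scale runs Fb Gb Abb Bbb Cb Db Eb.
Degree 3 is Abb.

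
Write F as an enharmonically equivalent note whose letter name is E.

E#

F is pitch class 5. The letter E alone is pitch class 4.
To reach pitch class 5 from E requires an offset of +1 semitone, i.e. sharp: E#.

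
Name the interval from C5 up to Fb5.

The letter names run C→F, a span of 3 letter steps, so the interval is some kind of fourth.
C to Fb is 4 semitones. A perfect fourth is 5, so 4 makes it diminished.

diminished fourth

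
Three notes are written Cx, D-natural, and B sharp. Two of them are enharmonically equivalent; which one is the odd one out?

B#

In 12-tone equal temperament, enharmonic equivalents share a pitch class. C## is pitch class 2; D is pitch class 2; B# is pitch class 0.
C## and D share pitch class 2, while B# is pitch class 0.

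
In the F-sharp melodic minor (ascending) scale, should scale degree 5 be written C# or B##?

Each scale degree takes a distinct letter name. Degree 5 of a scale on F must use the letter C.
C# and B## are enharmonically the same pitch, but only C# uses the letter C, so it is the correct spelling here.

C#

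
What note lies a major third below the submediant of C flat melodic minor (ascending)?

Fb

The submediant of Cb melodic minor (ascending) is Ab.
A major third (4 semitones) below Ab lands on the letter F, giving Fb.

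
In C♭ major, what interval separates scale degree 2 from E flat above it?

major second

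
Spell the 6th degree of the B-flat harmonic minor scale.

The Bb harmonic minor scale runs Bb C Db Eb F Gb A.
Degree 6 is Gb.

Gb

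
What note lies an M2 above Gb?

Ab

G up a major second is A, so the target letter is A.
From Gb, a major second is 2 semitones up: Ab.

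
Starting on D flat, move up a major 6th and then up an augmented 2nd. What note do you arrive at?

C#

A major sixth up from Db is Bb (letter B, 9 semitones up).
An augmented second up from Bb is C# (letter C, 3 semitones up).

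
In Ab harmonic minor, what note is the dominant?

Degree 5 takes the letter 4 steps above A, which is E.
In harmonic minor, degree 5 sits 7 semitones above the tonic. Ab + 7 semitones is pitch class 3, spelled on E as Eb.

Eb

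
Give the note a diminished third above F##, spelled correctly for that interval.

A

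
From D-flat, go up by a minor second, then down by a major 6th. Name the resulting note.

Gbb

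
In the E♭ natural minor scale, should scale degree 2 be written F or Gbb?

F

Each scale degree takes a distinct letter name. Degree 2 of a scale on E must use the letter F.
F and Gbb are enharmonically the same pitch, but only F uses the letter F, so it is the correct spelling here.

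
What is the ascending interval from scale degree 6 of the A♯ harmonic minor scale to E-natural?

Scale degree 6 of A# harmonic minor is F#.
F# up to E: letters F→E make it a seventh; 10 semitones makes it minor.

minor seventh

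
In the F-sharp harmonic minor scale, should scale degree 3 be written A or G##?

Each scale degree takes a distinct letter name. Degree 3 of a scale on F must use the letter A.
A and G## are enharmonically the same pitch, but only A uses the letter A, so it is the correct spelling here.

A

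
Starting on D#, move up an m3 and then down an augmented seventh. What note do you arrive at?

A minor third up from D# is F# (letter F, 3 semitones up).
An augmented seventh down from F# is Gb (letter G, 12 semitones down).

Gb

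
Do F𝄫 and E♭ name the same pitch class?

Yes

Fbb = pitch class 3 and Eb = pitch class 3 — the same pitch class, so they are enharmonic equivalents.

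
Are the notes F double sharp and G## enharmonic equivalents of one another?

No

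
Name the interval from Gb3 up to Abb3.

minor second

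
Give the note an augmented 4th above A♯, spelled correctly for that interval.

A fourth above A lands on the letter D.
An augmented fourth spans 6 semitones, so A# moves to pitch class 4. On the letter D that is D##.

D##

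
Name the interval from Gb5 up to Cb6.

Counting letters G–A–B–C gives a fourth.
Gb→Cb = 5 semitones, exactly the perfect fourth.

perfect fourth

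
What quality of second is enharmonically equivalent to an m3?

A minor third spans 3 semitones.
A second spanning 3 semitones is augmented (the major second is 2).

augmented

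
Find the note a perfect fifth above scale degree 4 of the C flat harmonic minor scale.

Scale degree 4 of Cb harmonic minor is Fb.
A perfect fifth (7 semitones) above Fb lands on the letter C, giving Cb.

Cb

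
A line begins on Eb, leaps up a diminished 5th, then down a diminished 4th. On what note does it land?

A diminished fifth up from Eb is Bbb (letter B, 6 semitones up).
A diminished fourth down from Bbb is F (letter F, 4 semitones down).

F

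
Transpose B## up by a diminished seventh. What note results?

A#

A seventh above B lands on the letter A.
A diminished seventh spans 9 semitones, so B## moves to pitch class 10. On the letter A that is A#.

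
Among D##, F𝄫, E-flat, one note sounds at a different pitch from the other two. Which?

In 12-tone equal temperament, enharmonic equivalents share a pitch class. D## is pitch class 4; Fbb is pitch class 3; Eb is pitch class 3.
Fbb and Eb share pitch class 3, while D## is pitch class 4.

D##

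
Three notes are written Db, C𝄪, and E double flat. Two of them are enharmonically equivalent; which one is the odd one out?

In 12-tone equal temperament, enharmonic equivalents share a pitch class. Db is pitch class 1; C## is pitch class 2; Ebb is pitch class 2.
C## and Ebb share pitch class 2, while Db is pitch class 1.

Db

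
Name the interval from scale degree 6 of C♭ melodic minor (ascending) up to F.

major sixth

Scale degree 6 of Cb melodic minor (ascending) is Ab.
Ab up to F: letters A→F make it a sixth; 9 semitones makes it major.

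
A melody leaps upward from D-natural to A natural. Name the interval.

perfect fifth

Counting letters D–E–F–G–A gives a fifth.
D→A = 7 semitones, exactly the perfect fifth.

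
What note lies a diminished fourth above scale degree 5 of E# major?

E

Scale degree 5 of E# major is B#.
A diminished fourth (4 semitones) above B# lands on the letter E, giving E.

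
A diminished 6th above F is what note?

A sixth above F lands on the letter D.
A diminished sixth spans 7 semitones, so F moves to pitch class 0. On the letter D that is Dbb.

Dbb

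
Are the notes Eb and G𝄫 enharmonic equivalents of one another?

No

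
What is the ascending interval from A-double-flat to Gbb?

minor seventh

The letter names run A→G, a span of 6 letter steps, so the interval is some kind of seventh.
Abb to Gbb is 10 semitones. A major seventh is 11, so 10 makes it minor.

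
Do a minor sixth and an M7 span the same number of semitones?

No

A minor sixth spans 8 semitones; a major seventh spans 11.
The spans differ, so they are not enharmonic equivalents.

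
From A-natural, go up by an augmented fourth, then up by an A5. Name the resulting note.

A##

An augmented fourth up from A is D# (letter D, 6 semitones up).
An augmented fifth up from D# is A## (letter A, 8 semitones up).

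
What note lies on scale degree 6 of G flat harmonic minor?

Ebb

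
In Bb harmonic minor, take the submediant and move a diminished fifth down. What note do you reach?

C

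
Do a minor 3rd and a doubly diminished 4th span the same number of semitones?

A minor third spans 3 semitones; a doubly diminished fourth spans 3.
They are enharmonically equivalent.

Yes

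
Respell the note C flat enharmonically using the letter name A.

Plain A sits 2 semitones below Cb, so on the letter A the same pitch needs a double sharp: A##.

A##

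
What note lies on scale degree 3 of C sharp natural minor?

E

Degree 3 takes the letter 2 steps above C, which is E.
In natural minor, degree 3 sits 3 semitones above the tonic. C# + 3 semitones is pitch class 4, spelled on E as E.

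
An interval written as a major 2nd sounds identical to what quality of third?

diminished

A major second spans 2 semitones.
A third spanning 2 semitones is diminished (the major third is 4).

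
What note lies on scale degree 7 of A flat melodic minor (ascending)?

The Ab melodic minor (ascending) scale runs Ab Bb Cb Db Eb F G.
Degree 7 is G.

G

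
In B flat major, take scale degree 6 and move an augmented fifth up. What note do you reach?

Scale degree 6 of Bb major is G.
An augmented fifth (8 semitones) above G lands on the letter D, giving D#.

D#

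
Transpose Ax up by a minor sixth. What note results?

F##

A sixth above A lands on the letter F.
A minor sixth spans 8 semitones, so A## moves to pitch class 7. On the letter F that is F##.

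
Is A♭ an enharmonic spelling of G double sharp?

No

Ab is pitch class 8; G## is pitch class 9.
The pitch classes differ (8 vs. 9), so they are not enharmonic equivalents.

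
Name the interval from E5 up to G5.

Counting letters E–F–G gives a third.
E→G = 3 semitones, 1 narrower than the major third (4), so minor.

minor third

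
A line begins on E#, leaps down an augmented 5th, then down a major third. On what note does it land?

F

An augmented fifth down from E# is A (letter A, 8 semitones down).
A major third down from A is F (letter F, 4 semitones down).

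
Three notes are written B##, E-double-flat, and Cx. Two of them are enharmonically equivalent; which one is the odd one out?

B##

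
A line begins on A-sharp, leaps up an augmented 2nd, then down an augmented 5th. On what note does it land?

E#

An augmented second up from A# is B## (letter B, 3 semitones up).
An augmented fifth down from B## is E# (letter E, 8 semitones down).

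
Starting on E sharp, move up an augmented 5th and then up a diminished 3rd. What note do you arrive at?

An augmented fifth up from E# is B## (letter B, 8 semitones up).
A diminished third up from B## is D# (letter D, 2 semitones up).

D#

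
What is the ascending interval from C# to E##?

Counting letters C–D–E gives a third.
C#→E## = 5 semitones, 1 wider than the major third (4), so augmented.

augmented third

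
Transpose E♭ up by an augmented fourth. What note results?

A fourth above E lands on the letter A.
An augmented fourth spans 6 semitones, so Eb moves to pitch class 9. On the letter A that is A.

A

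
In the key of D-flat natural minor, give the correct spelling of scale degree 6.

Bbb

The Db natural minor scale runs Db Eb Fb Gb Ab Bbb Cb.
Degree 6 is Bbb.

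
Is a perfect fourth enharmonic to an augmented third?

A perfect fourth spans 5 semitones; an augmented third spans 5.
They are enharmonically equivalent.

Yes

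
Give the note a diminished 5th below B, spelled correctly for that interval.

B down a perfect fifth is E, so the target letter is E.
From B, a diminished fifth is 6 semitones down: E#.

E#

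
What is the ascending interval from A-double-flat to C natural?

augmented third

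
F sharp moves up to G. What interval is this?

Counting letters F–G gives a second.
F#→G = 1 semitone, 1 narrower than the major second (2), so minor.

minor second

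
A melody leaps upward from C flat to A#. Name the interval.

doubly augmented sixth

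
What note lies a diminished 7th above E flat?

A seventh above E lands on the letter D.
A diminished seventh spans 9 semitones, so Eb moves to pitch class 0. On the letter D that is Dbb.

Dbb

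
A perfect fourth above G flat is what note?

Cb

A fourth above G lands on the letter C.
A perfect fourth spans 5 semitones, so Gb moves to pitch class 11. On the letter C that is Cb.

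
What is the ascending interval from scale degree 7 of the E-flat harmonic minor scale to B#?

Scale degree 7 of Eb harmonic minor is D.
D up to B#: letters D→B make it a sixth; 10 semitones makes it augmented.

augmented sixth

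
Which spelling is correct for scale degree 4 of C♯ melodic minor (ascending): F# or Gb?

F#

Each scale degree takes a distinct letter name. Degree 4 of a scale on C must use the letter F.
F# and Gb are enharmonically the same pitch, but only F# uses the letter F, so it is the correct spelling here.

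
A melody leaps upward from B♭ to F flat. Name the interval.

diminished fifth

The letter names run B→F, a span of 4 letter steps, so the interval is some kind of fifth.
Bb to Fb is 6 semitones. A perfect fifth is 7, so 6 makes it diminished.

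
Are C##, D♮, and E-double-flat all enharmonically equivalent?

Yes

C## = pitch class 2 and D = pitch class 2 and Ebb = pitch class 2 — the same pitch class, so they are enharmonic equivalents.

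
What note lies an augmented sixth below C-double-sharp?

E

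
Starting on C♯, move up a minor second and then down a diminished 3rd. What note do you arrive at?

A minor second up from C# is D (letter D, 1 semitone up).
A diminished third down from D is B# (letter B, 2 semitones down).

B#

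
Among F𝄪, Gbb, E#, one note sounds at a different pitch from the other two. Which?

In 12-tone equal temperament, enharmonic equivalents share a pitch class. F## is pitch class 7; Gbb is pitch class 5; E# is pitch class 5.
Gbb and E# share pitch class 5, while F## is pitch class 7.

F##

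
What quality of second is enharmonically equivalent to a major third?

doubly augmented

A major third spans 4 semitones.
A second spanning 4 semitones is doubly augmented (the major second is 2).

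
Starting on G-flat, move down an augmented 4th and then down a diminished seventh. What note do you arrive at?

An augmented fourth down from Gb is Dbb (letter D, 6 semitones down).
A diminished seventh down from Dbb is Eb (letter E, 9 semitones down).

Eb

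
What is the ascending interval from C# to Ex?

The letter names run C→E, a span of 2 letter steps, so the interval is some kind of third.
C# to E## is 5 semitones. A major third is 4, so 5 makes it augmented.

augmented third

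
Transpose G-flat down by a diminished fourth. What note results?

D

A fourth below G lands on the letter D.
A diminished fourth spans 4 semitones, so Gb moves to pitch class 2. On the letter D that is D.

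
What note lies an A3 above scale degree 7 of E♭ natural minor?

F#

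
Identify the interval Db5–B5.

augmented sixth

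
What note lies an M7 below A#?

B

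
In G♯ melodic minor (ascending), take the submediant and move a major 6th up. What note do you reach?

C##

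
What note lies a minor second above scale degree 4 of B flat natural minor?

Scale degree 4 of Bb natural minor is Eb.
A minor second (1 semitone) above Eb lands on the letter F, giving Fb.

Fb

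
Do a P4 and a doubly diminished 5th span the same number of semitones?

Yes

A perfect fourth spans 5 semitones; a doubly diminished fifth spans 5.
They are enharmonically equivalent.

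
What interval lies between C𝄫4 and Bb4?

Counting letters C–D–E–F–G–A–B gives a seventh.
Cbb→Bb = 12 semitones, 1 wider than the major seventh (11), so augmented.

augmented seventh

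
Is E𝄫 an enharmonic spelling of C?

Two spellings are enharmonically equivalent only if they share a pitch class.
Here Ebb → 2, C → 0; 0 ≠ 2, so they are not.

No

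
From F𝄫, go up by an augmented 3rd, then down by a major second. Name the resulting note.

Gb

An augmented third up from Fbb is Ab (letter A, 5 semitones up).
A major second down from Ab is Gb (letter G, 2 semitones down).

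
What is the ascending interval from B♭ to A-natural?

major seventh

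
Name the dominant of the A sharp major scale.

Degree 5 takes the letter 4 steps above A, which is E.
In major, degree 5 sits 7 semitones above the tonic. A# + 7 semitones is pitch class 5, spelled on E as E#.

E#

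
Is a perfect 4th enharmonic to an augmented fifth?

A perfect fourth spans 5 semitones; an augmented fifth spans 8.
The spans differ, so they are not enharmonic equivalents.

No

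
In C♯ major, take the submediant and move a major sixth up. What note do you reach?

The submediant of C# major is A#.
A major sixth (9 semitones) above A# lands on the letter F, giving F##.

F##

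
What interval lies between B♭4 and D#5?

The letter names run B→D, a span of 2 letter steps, so the interval is some kind of third.
Bb to D# is 5 semitones. A major third is 4, so 5 makes it augmented.

augmented third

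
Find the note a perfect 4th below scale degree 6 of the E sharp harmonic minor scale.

G#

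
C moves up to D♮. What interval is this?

The letter names run C→D, a span of 1 letter step, so the interval is some kind of second.
C to D is 2 semitones. A major second is 2, so 2 makes it major.

major second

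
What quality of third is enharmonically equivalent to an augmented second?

An augmented second spans 3 semitones.
A third spanning 3 semitones is minor (the major third is 4).

minor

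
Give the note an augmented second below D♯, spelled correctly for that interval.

C

D down a major second is C, so the target letter is C.
From D#, an augmented second is 3 semitones down: C.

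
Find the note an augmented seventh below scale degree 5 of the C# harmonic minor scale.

Ab

Scale degree 5 of C# harmonic minor is G#.
An augmented seventh (12 semitones) below G# lands on the letter A, giving Ab.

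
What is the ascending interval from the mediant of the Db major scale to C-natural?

The mediant of Db major is F.
F up to C: letters F→C make it a fifth; 7 semitones makes it perfect.

perfect fifth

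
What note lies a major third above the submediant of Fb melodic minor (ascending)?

The submediant of Fb melodic minor (ascending) is Db.
A major third (4 semitones) above Db lands on the letter F, giving F.

F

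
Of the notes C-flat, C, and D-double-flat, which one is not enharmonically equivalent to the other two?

In 12-tone equal temperament, enharmonic equivalents share a pitch class. Cb is pitch class 11; C is pitch class 0; Dbb is pitch class 0.
C and Dbb share pitch class 0, while Cb is pitch class 11.

Cb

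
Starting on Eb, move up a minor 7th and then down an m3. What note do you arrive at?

Bb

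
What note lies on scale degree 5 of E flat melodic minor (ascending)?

Bb

The Eb melodic minor (ascending) scale runs Eb F Gb Ab Bb C D.
Degree 5 is Bb.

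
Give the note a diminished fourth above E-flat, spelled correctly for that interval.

Abb

A fourth above E lands on the letter A.
A diminished fourth spans 4 semitones, so Eb moves to pitch class 7. On the letter A that is Abb.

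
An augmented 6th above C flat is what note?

C up a major sixth is A, so the target letter is A.
From Cb, an augmented sixth is 10 semitones up: A.

A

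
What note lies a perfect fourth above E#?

E up a perfect fourth is A, so the target letter is A.
From E#, a perfect fourth is 5 semitones up: A#.

A#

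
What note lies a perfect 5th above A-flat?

A up a perfect fifth is E, so the target letter is E.
From Ab, a perfect fifth is 7 semitones up: Eb.

Eb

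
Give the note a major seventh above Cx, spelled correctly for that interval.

B##

C up a major seventh is B, so the target letter is B.
From C##, a major seventh is 11 semitones up: B##.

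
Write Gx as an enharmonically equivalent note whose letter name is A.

A

G## is pitch class 9. The letter A alone is pitch class 9.
Pitch class 9 on A needs no accidental: A.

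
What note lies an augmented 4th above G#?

C##

G up a perfect fourth is C, so the target letter is C.
From G#, an augmented fourth is 6 semitones up: C##.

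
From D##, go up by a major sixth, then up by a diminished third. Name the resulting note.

A major sixth up from D## is B## (letter B, 9 semitones up).
A diminished third up from B## is D# (letter D, 2 semitones up).

D#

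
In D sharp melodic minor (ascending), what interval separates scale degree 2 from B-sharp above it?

Scale degree 2 of D# melodic minor (ascending) is E#.
E# up to B#: letters E→B make it a fifth; 7 semitones makes it perfect.

perfect fifth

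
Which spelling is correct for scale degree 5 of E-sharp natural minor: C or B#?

B#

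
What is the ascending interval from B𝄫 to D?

augmented third

Counting letters B–C–D gives a third.
Bbb→D = 5 semitones, 1 wider than the major third (4), so augmented.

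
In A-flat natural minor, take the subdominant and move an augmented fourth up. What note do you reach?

G

The subdominant of Ab natural minor is Db.
An augmented fourth (6 semitones) above Db lands on the letter G, giving G.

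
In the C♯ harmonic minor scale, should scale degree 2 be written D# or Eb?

D#

Each scale degree takes a distinct letter name. Degree 2 of a scale on C must use the letter D.
D# and Eb are enharmonically the same pitch, but only D# uses the letter D, so it is the correct spelling here.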